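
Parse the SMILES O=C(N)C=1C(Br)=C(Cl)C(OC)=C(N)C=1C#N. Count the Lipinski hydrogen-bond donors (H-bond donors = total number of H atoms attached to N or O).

Donors: find every N or O and count the H atoms it carries.
  atom 1 (O): bond orders sum to 2 → 0 H
  atom 3 (N): bond orders sum to 1 → 2 H
  atom 10 (O): bond orders sum to 2 → 0 H
  atom 13 (N): bond orders sum to 1 → 2 H
  atom 16 (N): bond orders sum to 3 → 0 H
Lipinski HBD = 4.

4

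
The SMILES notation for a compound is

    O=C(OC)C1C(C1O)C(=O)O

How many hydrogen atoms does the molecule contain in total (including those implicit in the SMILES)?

Walk through each heavy atom and fill implicit hydrogens from standard valence (C 4, N 3, O 2, S 2, halogen 1):
  atom 1: O, bond orders sum to 2 (valence 2) → 0 H
  atom 2: C, bond orders sum to 4 (valence 4) → 0 H
  atom 3: O, bond orders sum to 2 (valence 2) → 0 H
  atom 4: C, bond orders sum to 1 (valence 4) → 3 H
  atom 5: C, bond orders sum to 3 (valence 4) → 1 H
  atom 6: C, bond orders sum to 3 (valence 4) → 1 H
  atom 7: C, bond orders sum to 3 (valence 4) → 1 H
  atom 8: O, bond orders sum to 1 (valence 2) → 1 H
  atom 9: C, bond orders sum to 4 (valence 4) → 0 H
  atom 10: O, bond orders sum to 2 (valence 2) → 0 H
  atom 11: O, bond orders sum to 1 (valence 2) → 1 H
Total hydrogens: 8.

8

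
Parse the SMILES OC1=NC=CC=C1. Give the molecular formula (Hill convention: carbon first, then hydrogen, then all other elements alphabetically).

C5H5NO

Walk through each heavy atom and fill implicit hydrogens from standard valence (C 4, N 3, O 2, S 2, halogen 1):
  atom 1: O, bond orders sum to 1 (valence 2) → 1 H
  atom 2: C, bond orders sum to 4 (valence 4) → 0 H
  atom 3: N, bond orders sum to 3 (valence 3) → 0 H
  atom 4: C, bond orders sum to 3 (valence 4) → 1 H
  atom 5: C, bond orders sum to 3 (valence 4) → 1 H
  atom 6: C, bond orders sum to 3 (valence 4) → 1 H
  atom 7: C, bond orders sum to 3 (valence 4) → 1 H
Totals → C:5, H:5, N:1, O:1.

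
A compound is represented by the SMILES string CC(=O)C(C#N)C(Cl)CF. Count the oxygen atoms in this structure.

1

Scan the SMILES for O atoms (remember two-letter symbols like Cl and Br are single atoms).
Oxygen count: 1.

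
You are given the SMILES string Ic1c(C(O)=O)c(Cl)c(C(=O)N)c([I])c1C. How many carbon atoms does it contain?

Count every carbon token in the SMILES (each C, including those in ring-closure positions and inside branches).
Carbon count: 9.

9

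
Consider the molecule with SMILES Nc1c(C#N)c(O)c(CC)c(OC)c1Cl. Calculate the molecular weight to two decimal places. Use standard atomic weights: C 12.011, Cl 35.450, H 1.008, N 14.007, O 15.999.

First, the molecular formula is C10H11ClN2O2 (counting implicit H from valence).
  C: 10 × 12.011 = 120.110
  Cl: 1 × 35.450 = 35.450
  H: 11 × 1.008 = 11.088
  N: 2 × 14.007 = 28.014
  O: 2 × 15.999 = 31.998
Sum: 10×12.011 + 1×35.450 + 11×1.008 + 2×14.007 + 2×15.999 = 226.660 → 226.66 g/mol.

226.66 g/mol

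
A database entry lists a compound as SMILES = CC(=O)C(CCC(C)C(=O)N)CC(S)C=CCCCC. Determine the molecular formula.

C16H29NO2S

Walk through each heavy atom and fill implicit hydrogens from standard valence (C 4, N 3, O 2, S 2, halogen 1):
  atom 1: C, bond orders sum to 1 (valence 4) → 3 H
  atom 2: C, bond orders sum to 4 (valence 4) → 0 H
  atom 3: O, bond orders sum to 2 (valence 2) → 0 H
  atom 4: C, bond orders sum to 3 (valence 4) → 1 H
  atom 5: C, bond orders sum to 2 (valence 4) → 2 H
  atom 6: C, bond orders sum to 2 (valence 4) → 2 H
  atom 7: C, bond orders sum to 3 (valence 4) → 1 H
  atom 8: C, bond orders sum to 1 (valence 4) → 3 H
  atom 9: C, bond orders sum to 4 (valence 4) → 0 H
  atom 10: O, bond orders sum to 2 (valence 2) → 0 H
  atom 11: N, bond orders sum to 1 (valence 3) → 2 H
  atom 12: C, bond orders sum to 2 (valence 4) → 2 H
  atom 13: C, bond orders sum to 3 (valence 4) → 1 H
  atom 14: S, bond orders sum to 1 (valence 2) → 1 H
  atom 15: C, bond orders sum to 3 (valence 4) → 1 H
  atom 16: C, bond orders sum to 3 (valence 4) → 1 H
  atom 17: C, bond orders sum to 2 (valence 4) → 2 H
  atom 18: C, bond orders sum to 2 (valence 4) → 2 H
  atom 19: C, bond orders sum to 2 (valence 4) → 2 H
  atom 20: C, bond orders sum to 1 (valence 4) → 3 H
Totals → C:16, H:29, N:1, O:2, S:1.
In Hill order: C16H29NO2S.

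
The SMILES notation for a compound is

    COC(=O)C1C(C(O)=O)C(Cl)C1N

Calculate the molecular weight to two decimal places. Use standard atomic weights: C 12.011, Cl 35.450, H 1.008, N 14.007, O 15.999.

207.61 g/mol

First, the molecular formula is C7H10ClNO4 (counting implicit H from valence).
  C: 7 × 12.011 = 84.077
  Cl: 1 × 35.450 = 35.450
  H: 10 × 1.008 = 10.080
  N: 1 × 14.007 = 14.007
  O: 4 × 15.999 = 63.996
Sum: 7×12.011 + 1×35.450 + 10×1.008 + 1×14.007 + 4×15.999 = 207.610 → 207.61 g/mol.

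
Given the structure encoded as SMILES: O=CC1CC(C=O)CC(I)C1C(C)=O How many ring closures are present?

In SMILES, each pair of matching ring-closure digits denotes one ring-closing bond; the number of such bonds equals the number of independent rings.
Ring-closure bonds here: 1.

1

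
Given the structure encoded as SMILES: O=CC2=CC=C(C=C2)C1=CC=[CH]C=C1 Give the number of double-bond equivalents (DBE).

9

Degree of unsaturation = (number of rings) + (number of π bonds).
Ring closures in the SMILES: 2.
π bonds: 7 double bonds (each 1 DoU) → 7 DoU from unsaturation.
Total DoU = 2 + 7 = 9.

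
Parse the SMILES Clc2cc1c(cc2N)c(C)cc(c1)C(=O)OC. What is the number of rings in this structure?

2

In SMILES, each pair of matching ring-closure digits denotes one ring-closing bond; the number of such bonds equals the number of independent rings.
Ring-closure bonds here: 2.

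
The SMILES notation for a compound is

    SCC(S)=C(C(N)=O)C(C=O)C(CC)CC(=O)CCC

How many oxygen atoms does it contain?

Scan the SMILES for O atoms (remember two-letter symbols like Cl and Br are single atoms).
Oxygen count: 3.

3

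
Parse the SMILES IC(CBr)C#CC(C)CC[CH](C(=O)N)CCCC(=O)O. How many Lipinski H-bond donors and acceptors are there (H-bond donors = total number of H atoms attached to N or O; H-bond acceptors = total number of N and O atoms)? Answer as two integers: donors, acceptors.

3, 4

Donors: find every N or O and count the H atoms it carries.
  atom 13 (O): bond orders sum to 2 → 0 H
  atom 14 (N): bond orders sum to 1 → 2 H
  atom 19 (O): bond orders sum to 2 → 0 H
  atom 20 (O): bond orders sum to 1 → 1 H
Lipinski HBD = 3.
Acceptors: N atoms = 1, O atoms = 3 → HBA = 4.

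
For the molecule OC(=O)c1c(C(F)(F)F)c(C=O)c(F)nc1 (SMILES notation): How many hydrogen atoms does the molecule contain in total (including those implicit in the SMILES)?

Walk through each heavy atom and fill implicit hydrogens from standard valence (C 4, N 3, O 2, S 2, halogen 1); for lowercase aromatic atoms, an aromatic c carries 1 H when it has two neighbours and 0 H with three, and aromatic n carries 0 H:
  atom 1: O, bond orders sum to 1 (valence 2) → 1 H
  atom 2: C, bond orders sum to 4 (valence 4) → 0 H
  atom 3: O, bond orders sum to 2 (valence 2) → 0 H
  atom 4: aromatic c, 3 neighbours → 0 H
  atom 5: aromatic c, 3 neighbours → 0 H
  atom 6: C, bond orders sum to 4 (valence 4) → 0 H
  atom 7: F (halogen, monovalent) → 0 H
  atom 8: F (halogen, monovalent) → 0 H
  atom 9: F (halogen, monovalent) → 0 H
  atom 10: aromatic c, 3 neighbours → 0 H
  atom 11: C, bond orders sum to 3 (valence 4) → 1 H
  atom 12: O, bond orders sum to 2 (valence 2) → 0 H
  atom 13: aromatic c, 3 neighbours → 0 H
  atom 14: F (halogen, monovalent) → 0 H
  atom 15: aromatic n, 2 neighbours → 0 H
  atom 16: aromatic c, 2 neighbours → 1 H
Total hydrogens: 3.

3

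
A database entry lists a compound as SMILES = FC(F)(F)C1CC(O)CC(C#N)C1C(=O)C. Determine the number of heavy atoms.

Every atom symbol written in the SMILES (organic subset) is one heavy atom; implicit H are not written.
Heavy atoms by element → C:10, F:3, N:1, O:2.
Total: 16.

16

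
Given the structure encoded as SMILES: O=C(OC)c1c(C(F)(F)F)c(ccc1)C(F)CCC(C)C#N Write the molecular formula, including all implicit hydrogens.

C15H15F4NO2

Walk through each heavy atom and fill implicit hydrogens from standard valence (C 4, N 3, O 2, S 2, halogen 1); for lowercase aromatic atoms, an aromatic c carries 1 H when it has two neighbours and 0 H with three, and aromatic n carries 0 H:
  atom 1: O, bond orders sum to 2 (valence 2) → 0 H
  atom 2: C, bond orders sum to 4 (valence 4) → 0 H
  atom 3: O, bond orders sum to 2 (valence 2) → 0 H
  atom 4: C, bond orders sum to 1 (valence 4) → 3 H
  atom 5: aromatic c, 3 neighbours → 0 H
  atom 6: aromatic c, 3 neighbours → 0 H
  atom 7: C, bond orders sum to 4 (valence 4) → 0 H
  atom 8: F (halogen, monovalent) → 0 H
  atom 9: F (halogen, monovalent) → 0 H
  atom 10: F (halogen, monovalent) → 0 H
  atom 11: aromatic c, 3 neighbours → 0 H
  atom 12: aromatic c, 2 neighbours → 1 H
  atom 13: aromatic c, 2 neighbours → 1 H
  atom 14: aromatic c, 2 neighbours → 1 H
  atom 15: C, bond orders sum to 3 (valence 4) → 1 H
  atom 16: F (halogen, monovalent) → 0 H
  atom 17: C, bond orders sum to 2 (valence 4) → 2 H
  atom 18: C, bond orders sum to 2 (valence 4) → 2 H
  atom 19: C, bond orders sum to 3 (valence 4) → 1 H
  atom 20: C, bond orders sum to 1 (valence 4) → 3 H
  atom 21: C, bond orders sum to 4 (valence 4) → 0 H
  atom 22: N, bond orders sum to 3 (valence 3) → 0 H
Totals → C:15, H:15, F:4, N:1, O:2.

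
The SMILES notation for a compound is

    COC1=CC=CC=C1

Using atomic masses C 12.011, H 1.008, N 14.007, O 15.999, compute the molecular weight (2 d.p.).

First, the molecular formula is C7H8O (counting implicit H from valence).
  C: 7 × 12.011 = 84.077
  H: 8 × 1.008 = 8.064
  O: 1 × 15.999 = 15.999
Sum: 7×12.011 + 8×1.008 + 1×15.999 = 108.140 → 108.14 g/mol.

108.14 g/mol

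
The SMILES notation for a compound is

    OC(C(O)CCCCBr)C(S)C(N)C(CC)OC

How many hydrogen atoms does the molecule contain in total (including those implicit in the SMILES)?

26

Walk through each heavy atom and fill implicit hydrogens from standard valence (C 4, N 3, O 2, S 2, halogen 1):
  atom 1: O, bond orders sum to 1 (valence 2) → 1 H
  atom 2: C, bond orders sum to 3 (valence 4) → 1 H
  atom 3: C, bond orders sum to 3 (valence 4) → 1 H
  atom 4: O, bond orders sum to 1 (valence 2) → 1 H
  atom 5: C, bond orders sum to 2 (valence 4) → 2 H
  atom 6: C, bond orders sum to 2 (valence 4) → 2 H
  atom 7: C, bond orders sum to 2 (valence 4) → 2 H
  atom 8: C, bond orders sum to 2 (valence 4) → 2 H
  atom 9: Br (halogen, monovalent) → 0 H
  atom 10: C, bond orders sum to 3 (valence 4) → 1 H
  atom 11: S, bond orders sum to 1 (valence 2) → 1 H
  atom 12: C, bond orders sum to 3 (valence 4) → 1 H
  atom 13: N, bond orders sum to 1 (valence 3) → 2 H
  atom 14: C, bond orders sum to 3 (valence 4) → 1 H
  atom 15: C, bond orders sum to 2 (valence 4) → 2 H
  atom 16: C, bond orders sum to 1 (valence 4) → 3 H
  atom 17: O, bond orders sum to 2 (valence 2) → 0 H
  atom 18: C, bond orders sum to 1 (valence 4) → 3 H
Total hydrogens: 26.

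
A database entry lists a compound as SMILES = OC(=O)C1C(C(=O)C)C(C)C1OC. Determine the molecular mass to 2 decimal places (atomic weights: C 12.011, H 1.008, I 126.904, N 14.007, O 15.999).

186.21 g/mol

First, the molecular formula is C9H14O4 (counting implicit H from valence).
  C: 9 × 12.011 = 108.099
  H: 14 × 1.008 = 14.112
  O: 4 × 15.999 = 63.996
Sum: 9×12.011 + 14×1.008 + 4×15.999 = 186.207 → 186.21 g/mol.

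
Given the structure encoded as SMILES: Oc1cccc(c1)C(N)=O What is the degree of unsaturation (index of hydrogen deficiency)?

5

Molecular formula: C7H7NO2.
DoU = (2C + 2 + N − H − X) / 2, where X is the halogen count and O/S are ignored.
    = (2·7 + 2 + 1 − 7 − 0) / 2 = 10 / 2 = 5.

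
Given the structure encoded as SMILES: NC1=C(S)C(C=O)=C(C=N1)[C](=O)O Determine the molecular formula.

Walk through each heavy atom and fill implicit hydrogens from standard valence (C 4, N 3, O 2, S 2, halogen 1):
  atom 1: N, bond orders sum to 1 (valence 3) → 2 H
  atom 2: C, bond orders sum to 4 (valence 4) → 0 H
  atom 3: C, bond orders sum to 4 (valence 4) → 0 H
  atom 4: S, bond orders sum to 1 (valence 2) → 1 H
  atom 5: C, bond orders sum to 4 (valence 4) → 0 H
  atom 6: C, bond orders sum to 3 (valence 4) → 1 H
  atom 7: O, bond orders sum to 2 (valence 2) → 0 H
  atom 8: C, bond orders sum to 4 (valence 4) → 0 H
  atom 9: C, bond orders sum to 3 (valence 4) → 1 H
  atom 10: N, bond orders sum to 3 (valence 3) → 0 H
  atom 11: C with explicit H count 0
  atom 12: O, bond orders sum to 2 (valence 2) → 0 H
  atom 13: O, bond orders sum to 1 (valence 2) → 1 H
Totals → C:7, H:6, N:2, O:3, S:1.
In Hill order: C7H6N2O3S.

C7H6N2O3S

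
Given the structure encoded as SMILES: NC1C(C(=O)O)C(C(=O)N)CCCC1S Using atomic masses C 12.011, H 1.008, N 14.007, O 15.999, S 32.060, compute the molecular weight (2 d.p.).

First, the molecular formula is C9H16N2O3S (counting implicit H from valence).
  C: 9 × 12.011 = 108.099
  H: 16 × 1.008 = 16.128
  N: 2 × 14.007 = 28.014
  O: 3 × 15.999 = 47.997
  S: 1 × 32.060 = 32.060
Sum: 9×12.011 + 16×1.008 + 2×14.007 + 3×15.999 + 1×32.060 = 232.298 → 232.30 g/mol.

232.30 g/mol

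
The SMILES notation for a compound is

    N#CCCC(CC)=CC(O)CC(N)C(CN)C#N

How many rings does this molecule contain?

In SMILES, each pair of matching ring-closure digits denotes one ring-closing bond; the number of such bonds equals the number of independent rings.
Ring-closure bonds here: 0.

0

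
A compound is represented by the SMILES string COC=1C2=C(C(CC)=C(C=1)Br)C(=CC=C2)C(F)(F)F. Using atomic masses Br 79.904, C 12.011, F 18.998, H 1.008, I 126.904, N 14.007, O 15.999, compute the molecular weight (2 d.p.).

First, the molecular formula is C14H12BrF3O (counting implicit H from valence).
  Br: 1 × 79.904 = 79.904
  C: 14 × 12.011 = 168.154
  F: 3 × 18.998 = 56.994
  H: 12 × 1.008 = 12.096
  O: 1 × 15.999 = 15.999
Sum: 1×79.904 + 14×12.011 + 3×18.998 + 12×1.008 + 1×15.999 = 333.147 → 333.15 g/mol.

333.15 g/mol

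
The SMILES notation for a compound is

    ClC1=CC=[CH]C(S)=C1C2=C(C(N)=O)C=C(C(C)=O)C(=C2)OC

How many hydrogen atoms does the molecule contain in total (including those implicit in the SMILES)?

14

Walk through each heavy atom and fill implicit hydrogens from standard valence (C 4, N 3, O 2, S 2, halogen 1):
  atom 1: Cl (halogen, monovalent) → 0 H
  atom 2: C, bond orders sum to 4 (valence 4) → 0 H
  atom 3: C, bond orders sum to 3 (valence 4) → 1 H
  atom 4: C, bond orders sum to 3 (valence 4) → 1 H
  atom 5: C with explicit H count 1
  atom 6: C, bond orders sum to 4 (valence 4) → 0 H
  atom 7: S, bond orders sum to 1 (valence 2) → 1 H
  atom 8: C, bond orders sum to 4 (valence 4) → 0 H
  atom 9: C, bond orders sum to 4 (valence 4) → 0 H
  atom 10: C, bond orders sum to 4 (valence 4) → 0 H
  atom 11: C, bond orders sum to 4 (valence 4) → 0 H
  atom 12: N, bond orders sum to 1 (valence 3) → 2 H
  atom 13: O, bond orders sum to 2 (valence 2) → 0 H
  atom 14: C, bond orders sum to 3 (valence 4) → 1 H
  atom 15: C, bond orders sum to 4 (valence 4) → 0 H
  atom 16: C, bond orders sum to 4 (valence 4) → 0 H
  atom 17: C, bond orders sum to 1 (valence 4) → 3 H
  atom 18: O, bond orders sum to 2 (valence 2) → 0 H
  atom 19: C, bond orders sum to 4 (valence 4) → 0 H
  atom 20: C, bond orders sum to 3 (valence 4) → 1 H
  atom 21: O, bond orders sum to 2 (valence 2) → 0 H
  atom 22: C, bond orders sum to 1 (valence 4) → 3 H
Total hydrogens: 14.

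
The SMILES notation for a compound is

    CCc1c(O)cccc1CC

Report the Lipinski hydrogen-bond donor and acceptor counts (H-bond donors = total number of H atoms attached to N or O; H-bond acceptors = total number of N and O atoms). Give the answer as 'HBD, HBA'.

1, 1

Donors: find every N or O and count the H atoms it carries.
  atom 5 (O): bond orders sum to 1 → 1 H
Lipinski HBD = 1.
Acceptors: N atoms = 0, O atoms = 1 → HBA = 1.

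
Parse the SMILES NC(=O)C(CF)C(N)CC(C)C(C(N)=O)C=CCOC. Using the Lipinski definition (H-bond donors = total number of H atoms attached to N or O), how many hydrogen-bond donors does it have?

Donors: find every N or O and count the H atoms it carries.
  atom 1 (N): bond orders sum to 1 → 2 H
  atom 3 (O): bond orders sum to 2 → 0 H
  atom 8 (N): bond orders sum to 1 → 2 H
  atom 14 (N): bond orders sum to 1 → 2 H
  atom 15 (O): bond orders sum to 2 → 0 H
  atom 19 (O): bond orders sum to 2 → 0 H
Lipinski HBD = 6.

6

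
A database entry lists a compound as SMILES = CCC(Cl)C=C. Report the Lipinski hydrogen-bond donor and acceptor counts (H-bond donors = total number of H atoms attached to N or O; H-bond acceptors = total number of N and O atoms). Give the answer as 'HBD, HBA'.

0, 0

Donors: find every N or O and count the H atoms it carries.
  (no N or O atoms present)
Lipinski HBD = 0.
Acceptors: N atoms = 0, O atoms = 0 → HBA = 0.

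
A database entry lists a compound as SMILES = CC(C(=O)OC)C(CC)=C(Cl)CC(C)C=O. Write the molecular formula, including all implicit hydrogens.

Walk through each heavy atom and fill implicit hydrogens from standard valence (C 4, N 3, O 2, S 2, halogen 1):
  atom 1: C, bond orders sum to 1 (valence 4) → 3 H
  atom 2: C, bond orders sum to 3 (valence 4) → 1 H
  atom 3: C, bond orders sum to 4 (valence 4) → 0 H
  atom 4: O, bond orders sum to 2 (valence 2) → 0 H
  atom 5: O, bond orders sum to 2 (valence 2) → 0 H
  atom 6: C, bond orders sum to 1 (valence 4) → 3 H
  atom 7: C, bond orders sum to 4 (valence 4) → 0 H
  atom 8: C, bond orders sum to 2 (valence 4) → 2 H
  atom 9: C, bond orders sum to 1 (valence 4) → 3 H
  atom 10: C, bond orders sum to 4 (valence 4) → 0 H
  atom 11: Cl (halogen, monovalent) → 0 H
  atom 12: C, bond orders sum to 2 (valence 4) → 2 H
  atom 13: C, bond orders sum to 3 (valence 4) → 1 H
  atom 14: C, bond orders sum to 1 (valence 4) → 3 H
  atom 15: C, bond orders sum to 3 (valence 4) → 1 H
  atom 16: O, bond orders sum to 2 (valence 2) → 0 H
Totals → C:12, H:19, Cl:1, O:3.

C12H19ClO3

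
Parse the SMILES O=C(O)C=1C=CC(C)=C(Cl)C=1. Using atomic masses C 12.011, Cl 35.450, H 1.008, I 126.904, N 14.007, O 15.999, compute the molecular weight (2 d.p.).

170.59 g/mol

First, the molecular formula is C8H7ClO2 (counting implicit H from valence).
  C: 8 × 12.011 = 96.088
  Cl: 1 × 35.450 = 35.450
  H: 7 × 1.008 = 7.056
  O: 2 × 15.999 = 31.998
Sum: 8×12.011 + 1×35.450 + 7×1.008 + 2×15.999 = 170.592 → 170.59 g/mol.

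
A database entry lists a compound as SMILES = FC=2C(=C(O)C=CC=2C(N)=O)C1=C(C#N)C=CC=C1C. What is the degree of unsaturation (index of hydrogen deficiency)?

Degree of unsaturation = (number of rings) + (number of π bonds).
Ring closures in the SMILES: 2.
π bonds: 7 double bonds (each 1 DoU), 1 triple bond (each 2 DoU) → 9 DoU from unsaturation.
Total DoU = 2 + 9 = 11.

11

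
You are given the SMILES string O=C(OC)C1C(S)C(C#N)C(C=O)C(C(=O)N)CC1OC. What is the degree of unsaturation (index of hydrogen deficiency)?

Degree of unsaturation = (number of rings) + (number of π bonds).
Ring closures in the SMILES: 1.
π bonds: 3 double bonds (each 1 DoU), 1 triple bond (each 2 DoU) → 5 DoU from unsaturation.
Total DoU = 1 + 5 = 6.

6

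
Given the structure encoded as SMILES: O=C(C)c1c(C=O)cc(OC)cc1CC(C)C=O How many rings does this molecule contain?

In SMILES, each pair of matching ring-closure digits denotes one ring-closing bond; the number of such bonds equals the number of independent rings.
Ring-closure bonds here: 1.

1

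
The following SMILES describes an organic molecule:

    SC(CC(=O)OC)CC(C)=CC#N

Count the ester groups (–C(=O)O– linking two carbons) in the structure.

1

The ester motif appears at heavy-atom position 4 in the SMILES.
Other groups present: 1 alkene, 1 nitrile, 1 thiol.
Ester count: 1.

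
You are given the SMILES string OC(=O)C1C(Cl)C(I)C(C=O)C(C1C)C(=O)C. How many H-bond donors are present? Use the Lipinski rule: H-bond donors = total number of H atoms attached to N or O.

Donors: find every N or O and count the H atoms it carries.
  atom 1 (O): bond orders sum to 1 → 1 H
  atom 3 (O): bond orders sum to 2 → 0 H
  atom 11 (O): bond orders sum to 2 → 0 H
  atom 16 (O): bond orders sum to 2 → 0 H
Lipinski HBD = 1.

1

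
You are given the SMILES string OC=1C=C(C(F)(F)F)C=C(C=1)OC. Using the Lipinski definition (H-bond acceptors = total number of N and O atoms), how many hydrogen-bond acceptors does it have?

N atoms: 0; O atoms: 2.
Lipinski HBA = 0 + 2 = 2.

2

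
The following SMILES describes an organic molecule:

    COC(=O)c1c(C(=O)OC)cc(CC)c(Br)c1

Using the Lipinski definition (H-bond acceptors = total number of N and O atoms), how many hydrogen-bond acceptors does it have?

4

N atoms: 0; O atoms: 4.
Lipinski HBA = 0 + 4 = 4.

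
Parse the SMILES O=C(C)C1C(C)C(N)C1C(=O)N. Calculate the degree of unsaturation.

3

Molecular formula: C8H14N2O2.
DoU = (2C + 2 + N − H − X) / 2, where X is the halogen count and O/S are ignored.
    = (2·8 + 2 + 2 − 14 − 0) / 2 = 6 / 2 = 3.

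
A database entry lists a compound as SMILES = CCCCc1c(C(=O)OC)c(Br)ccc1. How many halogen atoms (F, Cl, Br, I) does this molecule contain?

1

Halogen atoms appear at heavy-atom position 12 (1×Br).
Other groups present: 1 ester.
Halogen count: 1.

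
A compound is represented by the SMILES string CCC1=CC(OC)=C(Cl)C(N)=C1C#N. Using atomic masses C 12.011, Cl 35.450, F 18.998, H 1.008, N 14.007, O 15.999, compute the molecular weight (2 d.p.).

210.66 g/mol

First, the molecular formula is C10H11ClN2O (counting implicit H from valence).
  C: 10 × 12.011 = 120.110
  Cl: 1 × 35.450 = 35.450
  H: 11 × 1.008 = 11.088
  N: 2 × 14.007 = 28.014
  O: 1 × 15.999 = 15.999
Sum: 10×12.011 + 1×35.450 + 11×1.008 + 2×14.007 + 1×15.999 = 210.661 → 210.66 g/mol.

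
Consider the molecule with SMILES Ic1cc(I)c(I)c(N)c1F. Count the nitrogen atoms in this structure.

1

Scan the SMILES for N atoms (remember two-letter symbols like Cl and Br are single atoms).
Nitrogen count: 1.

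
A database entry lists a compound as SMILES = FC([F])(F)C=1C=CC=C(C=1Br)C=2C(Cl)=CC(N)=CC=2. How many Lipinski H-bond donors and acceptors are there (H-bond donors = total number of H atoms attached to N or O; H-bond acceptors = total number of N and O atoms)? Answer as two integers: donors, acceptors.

Donors: find every N or O and count the H atoms it carries.
  atom 17 (N): bond orders sum to 1 → 2 H
Lipinski HBD = 2.
Acceptors: N atoms = 1, O atoms = 0 → HBA = 1.

2, 1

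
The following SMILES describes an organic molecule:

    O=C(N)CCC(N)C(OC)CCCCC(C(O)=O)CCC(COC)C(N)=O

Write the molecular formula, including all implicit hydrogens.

Walk through each heavy atom and fill implicit hydrogens from standard valence (C 4, N 3, O 2, S 2, halogen 1):
  atom 1: O, bond orders sum to 2 (valence 2) → 0 H
  atom 2: C, bond orders sum to 4 (valence 4) → 0 H
  atom 3: N, bond orders sum to 1 (valence 3) → 2 H
  atom 4: C, bond orders sum to 2 (valence 4) → 2 H
  atom 5: C, bond orders sum to 2 (valence 4) → 2 H
  atom 6: C, bond orders sum to 3 (valence 4) → 1 H
  atom 7: N, bond orders sum to 1 (valence 3) → 2 H
  atom 8: C, bond orders sum to 3 (valence 4) → 1 H
  atom 9: O, bond orders sum to 2 (valence 2) → 0 H
  atom 10: C, bond orders sum to 1 (valence 4) → 3 H
  atom 11: C, bond orders sum to 2 (valence 4) → 2 H
  atom 12: C, bond orders sum to 2 (valence 4) → 2 H
  atom 13: C, bond orders sum to 2 (valence 4) → 2 H
  atom 14: C, bond orders sum to 2 (valence 4) → 2 H
  atom 15: C, bond orders sum to 3 (valence 4) → 1 H
  atom 16: C, bond orders sum to 4 (valence 4) → 0 H
  atom 17: O, bond orders sum to 1 (valence 2) → 1 H
  atom 18: O, bond orders sum to 2 (valence 2) → 0 H
  atom 19: C, bond orders sum to 2 (valence 4) → 2 H
  atom 20: C, bond orders sum to 2 (valence 4) → 2 H
  atom 21: C, bond orders sum to 3 (valence 4) → 1 H
  atom 22: C, bond orders sum to 2 (valence 4) → 2 H
  atom 23: O, bond orders sum to 2 (valence 2) → 0 H
  atom 24: C, bond orders sum to 1 (valence 4) → 3 H
  atom 25: C, bond orders sum to 4 (valence 4) → 0 H
  atom 26: N, bond orders sum to 1 (valence 3) → 2 H
  atom 27: O, bond orders sum to 2 (valence 2) → 0 H
Totals → C:18, H:35, N:3, O:6.
In Hill order: C18H35N3O6.

C18H35N3O6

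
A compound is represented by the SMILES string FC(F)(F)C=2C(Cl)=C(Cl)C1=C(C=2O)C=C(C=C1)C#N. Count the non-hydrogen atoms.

Every atom symbol written in the SMILES (organic subset) is one heavy atom; implicit H are not written.
Heavy atoms by element → C:12, Cl:2, F:3, N:1, O:1.
Total: 19.

19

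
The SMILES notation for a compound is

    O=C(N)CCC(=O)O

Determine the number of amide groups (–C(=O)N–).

1

The amide motif appears at heavy-atom position 2 in the SMILES.
Other groups present: 1 carboxylic acid.
Amide count: 1.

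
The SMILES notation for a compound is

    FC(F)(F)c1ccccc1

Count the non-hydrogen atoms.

10

Every atom symbol written in the SMILES (organic subset) is one heavy atom; implicit H are not written.
Heavy atoms by element → C:7, F:3.
Total: 10.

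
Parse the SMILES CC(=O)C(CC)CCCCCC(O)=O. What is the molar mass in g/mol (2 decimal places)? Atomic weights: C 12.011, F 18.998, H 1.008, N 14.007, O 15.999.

200.28 g/mol

First, the molecular formula is C11H20O3 (counting implicit H from valence).
  C: 11 × 12.011 = 132.121
  H: 20 × 1.008 = 20.160
  O: 3 × 15.999 = 47.997
Sum: 11×12.011 + 20×1.008 + 3×15.999 = 200.278 → 200.28 g/mol.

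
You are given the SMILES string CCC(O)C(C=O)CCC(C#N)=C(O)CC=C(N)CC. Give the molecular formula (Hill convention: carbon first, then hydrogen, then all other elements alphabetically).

Walk through each heavy atom and fill implicit hydrogens from standard valence (C 4, N 3, O 2, S 2, halogen 1):
  atom 1: C, bond orders sum to 1 (valence 4) → 3 H
  atom 2: C, bond orders sum to 2 (valence 4) → 2 H
  atom 3: C, bond orders sum to 3 (valence 4) → 1 H
  atom 4: O, bond orders sum to 1 (valence 2) → 1 H
  atom 5: C, bond orders sum to 3 (valence 4) → 1 H
  atom 6: C, bond orders sum to 3 (valence 4) → 1 H
  atom 7: O, bond orders sum to 2 (valence 2) → 0 H
  atom 8: C, bond orders sum to 2 (valence 4) → 2 H
  atom 9: C, bond orders sum to 2 (valence 4) → 2 H
  atom 10: C, bond orders sum to 4 (valence 4) → 0 H
  atom 11: C, bond orders sum to 4 (valence 4) → 0 H
  atom 12: N, bond orders sum to 3 (valence 3) → 0 H
  atom 13: C, bond orders sum to 4 (valence 4) → 0 H
  atom 14: O, bond orders sum to 1 (valence 2) → 1 H
  atom 15: C, bond orders sum to 2 (valence 4) → 2 H
  atom 16: C, bond orders sum to 3 (valence 4) → 1 H
  atom 17: C, bond orders sum to 4 (valence 4) → 0 H
  atom 18: N, bond orders sum to 1 (valence 3) → 2 H
  atom 19: C, bond orders sum to 2 (valence 4) → 2 H
  atom 20: C, bond orders sum to 1 (valence 4) → 3 H
Totals → C:15, H:24, N:2, O:3.
In Hill order: C15H24N2O3.

C15H24N2O3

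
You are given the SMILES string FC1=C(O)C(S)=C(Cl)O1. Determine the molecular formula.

Walk through each heavy atom and fill implicit hydrogens from standard valence (C 4, N 3, O 2, S 2, halogen 1):
  atom 1: F (halogen, monovalent) → 0 H
  atom 2: C, bond orders sum to 4 (valence 4) → 0 H
  atom 3: C, bond orders sum to 4 (valence 4) → 0 H
  atom 4: O, bond orders sum to 1 (valence 2) → 1 H
  atom 5: C, bond orders sum to 4 (valence 4) → 0 H
  atom 6: S, bond orders sum to 1 (valence 2) → 1 H
  atom 7: C, bond orders sum to 4 (valence 4) → 0 H
  atom 8: Cl (halogen, monovalent) → 0 H
  atom 9: O, bond orders sum to 2 (valence 2) → 0 H
Totals → C:4, H:2, Cl:1, F:1, O:2, S:1.

C4H2ClFO2S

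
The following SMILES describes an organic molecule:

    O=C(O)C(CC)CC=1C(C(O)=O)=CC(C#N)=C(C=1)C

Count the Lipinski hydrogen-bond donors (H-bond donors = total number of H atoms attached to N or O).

2

Donors: find every N or O and count the H atoms it carries.
  atom 1 (O): bond orders sum to 2 → 0 H
  atom 3 (O): bond orders sum to 1 → 1 H
  atom 11 (O): bond orders sum to 1 → 1 H
  atom 12 (O): bond orders sum to 2 → 0 H
  atom 16 (N): bond orders sum to 3 → 0 H
Lipinski HBD = 2.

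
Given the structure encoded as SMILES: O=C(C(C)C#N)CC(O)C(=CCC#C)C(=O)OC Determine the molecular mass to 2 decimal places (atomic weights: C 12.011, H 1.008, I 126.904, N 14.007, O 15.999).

249.27 g/mol

First, the molecular formula is C13H15NO4 (counting implicit H from valence).
  C: 13 × 12.011 = 156.143
  H: 15 × 1.008 = 15.120
  N: 1 × 14.007 = 14.007
  O: 4 × 15.999 = 63.996
Sum: 13×12.011 + 15×1.008 + 1×14.007 + 4×15.999 = 249.266 → 249.27 g/mol.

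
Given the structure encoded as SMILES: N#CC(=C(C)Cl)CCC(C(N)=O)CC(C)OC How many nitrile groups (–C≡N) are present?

The nitrile motif appears at heavy-atom position 2 in the SMILES.
Other groups present: 1 alkene, 1 amide, 1 ether.
Nitrile count: 1.

1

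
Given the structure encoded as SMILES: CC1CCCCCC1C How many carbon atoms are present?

Count every carbon token in the SMILES (each C, including those in ring-closure positions and inside branches).
Carbon count: 9.

9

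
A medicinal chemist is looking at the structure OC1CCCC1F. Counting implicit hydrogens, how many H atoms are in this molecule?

Walk through each heavy atom and fill implicit hydrogens from standard valence (C 4, N 3, O 2, S 2, halogen 1):
  atom 1: O, bond orders sum to 1 (valence 2) → 1 H
  atom 2: C, bond orders sum to 3 (valence 4) → 1 H
  atom 3: C, bond orders sum to 2 (valence 4) → 2 H
  atom 4: C, bond orders sum to 2 (valence 4) → 2 H
  atom 5: C, bond orders sum to 2 (valence 4) → 2 H
  atom 6: C, bond orders sum to 3 (valence 4) → 1 H
  atom 7: F (halogen, monovalent) → 0 H
Total hydrogens: 9.

9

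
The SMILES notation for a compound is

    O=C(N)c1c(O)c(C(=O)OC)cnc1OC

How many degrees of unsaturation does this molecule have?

Molecular formula: C9H10N2O5.
DoU = (2C + 2 + N − H − X) / 2, where X is the halogen count and O/S are ignored.
    = (2·9 + 2 + 2 − 10 − 0) / 2 = 12 / 2 = 6.

6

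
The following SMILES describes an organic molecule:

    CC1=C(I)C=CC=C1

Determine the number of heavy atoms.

Every atom symbol written in the SMILES (organic subset) is one heavy atom; implicit H are not written.
Heavy atoms by element → C:7, I:1.
Total: 8.

8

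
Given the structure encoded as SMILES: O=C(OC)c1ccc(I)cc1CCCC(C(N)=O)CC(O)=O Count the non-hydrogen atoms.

Every atom symbol written in the SMILES (organic subset) is one heavy atom; implicit H are not written.
Heavy atoms by element → C:15, I:1, N:1, O:5.
Total: 22.

22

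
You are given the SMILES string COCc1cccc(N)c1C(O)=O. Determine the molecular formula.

Walk through each heavy atom and fill implicit hydrogens from standard valence (C 4, N 3, O 2, S 2, halogen 1); for lowercase aromatic atoms, an aromatic c carries 1 H when it has two neighbours and 0 H with three, and aromatic n carries 0 H:
  atom 1: C, bond orders sum to 1 (valence 4) → 3 H
  atom 2: O, bond orders sum to 2 (valence 2) → 0 H
  atom 3: C, bond orders sum to 2 (valence 4) → 2 H
  atom 4: aromatic c, 3 neighbours → 0 H
  atom 5: aromatic c, 2 neighbours → 1 H
  atom 6: aromatic c, 2 neighbours → 1 H
  atom 7: aromatic c, 2 neighbours → 1 H
  atom 8: aromatic c, 3 neighbours → 0 H
  atom 9: N, bond orders sum to 1 (valence 3) → 2 H
  atom 10: aromatic c, 3 neighbours → 0 H
  atom 11: C, bond orders sum to 4 (valence 4) → 0 H
  atom 12: O, bond orders sum to 1 (valence 2) → 1 H
  atom 13: O, bond orders sum to 2 (valence 2) → 0 H
Totals → C:9, H:11, N:1, O:3.

C9H11NO3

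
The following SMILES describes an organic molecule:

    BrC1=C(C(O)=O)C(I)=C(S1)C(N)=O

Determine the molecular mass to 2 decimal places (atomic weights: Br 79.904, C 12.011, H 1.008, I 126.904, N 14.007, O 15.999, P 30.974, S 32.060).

375.96 g/mol

First, the molecular formula is C6H3BrINO3S (counting implicit H from valence).
  Br: 1 × 79.904 = 79.904
  C: 6 × 12.011 = 72.066
  H: 3 × 1.008 = 3.024
  I: 1 × 126.904 = 126.904
  N: 1 × 14.007 = 14.007
  O: 3 × 15.999 = 47.997
  S: 1 × 32.060 = 32.060
Sum: 1×79.904 + 6×12.011 + 3×1.008 + 1×126.904 + 1×14.007 + 3×15.999 + 1×32.060 = 375.962 → 375.96 g/mol.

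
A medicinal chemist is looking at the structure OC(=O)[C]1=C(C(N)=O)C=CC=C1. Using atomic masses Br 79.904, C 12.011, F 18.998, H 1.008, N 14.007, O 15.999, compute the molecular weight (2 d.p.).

165.15 g/mol

First, the molecular formula is C8H7NO3 (counting implicit H from valence).
  C: 8 × 12.011 = 96.088
  H: 7 × 1.008 = 7.056
  N: 1 × 14.007 = 14.007
  O: 3 × 15.999 = 47.997
Sum: 8×12.011 + 7×1.008 + 1×14.007 + 3×15.999 = 165.148 → 165.15 g/mol.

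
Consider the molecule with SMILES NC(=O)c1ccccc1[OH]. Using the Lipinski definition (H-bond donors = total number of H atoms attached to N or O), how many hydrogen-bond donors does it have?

Donors: find every N or O and count the H atoms it carries.
  atom 1 (N): bond orders sum to 1 → 2 H
  atom 3 (O): bond orders sum to 2 → 0 H
  atom 10 (O): bond orders sum to 1 → 1 H
Lipinski HBD = 3.

3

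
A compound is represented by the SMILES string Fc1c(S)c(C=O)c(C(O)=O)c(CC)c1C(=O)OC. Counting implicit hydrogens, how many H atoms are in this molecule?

Walk through each heavy atom and fill implicit hydrogens from standard valence (C 4, N 3, O 2, S 2, halogen 1); for lowercase aromatic atoms, an aromatic c carries 1 H when it has two neighbours and 0 H with three, and aromatic n carries 0 H:
  atom 1: F (halogen, monovalent) → 0 H
  atom 2: aromatic c, 3 neighbours → 0 H
  atom 3: aromatic c, 3 neighbours → 0 H
  atom 4: S, bond orders sum to 1 (valence 2) → 1 H
  atom 5: aromatic c, 3 neighbours → 0 H
  atom 6: C, bond orders sum to 3 (valence 4) → 1 H
  atom 7: O, bond orders sum to 2 (valence 2) → 0 H
  atom 8: aromatic c, 3 neighbours → 0 H
  atom 9: C, bond orders sum to 4 (valence 4) → 0 H
  atom 10: O, bond orders sum to 1 (valence 2) → 1 H
  atom 11: O, bond orders sum to 2 (valence 2) → 0 H
  atom 12: aromatic c, 3 neighbours → 0 H
  atom 13: C, bond orders sum to 2 (valence 4) → 2 H
  atom 14: C, bond orders sum to 1 (valence 4) → 3 H
  atom 15: aromatic c, 3 neighbours → 0 H
  atom 16: C, bond orders sum to 4 (valence 4) → 0 H
  atom 17: O, bond orders sum to 2 (valence 2) → 0 H
  atom 18: O, bond orders sum to 2 (valence 2) → 0 H
  atom 19: C, bond orders sum to 1 (valence 4) → 3 H
Total hydrogens: 11.

11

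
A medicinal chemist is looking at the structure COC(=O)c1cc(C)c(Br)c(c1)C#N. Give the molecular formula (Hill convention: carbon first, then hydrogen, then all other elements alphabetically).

Walk through each heavy atom and fill implicit hydrogens from standard valence (C 4, N 3, O 2, S 2, halogen 1); for lowercase aromatic atoms, an aromatic c carries 1 H when it has two neighbours and 0 H with three, and aromatic n carries 0 H:
  atom 1: C, bond orders sum to 1 (valence 4) → 3 H
  atom 2: O, bond orders sum to 2 (valence 2) → 0 H
  atom 3: C, bond orders sum to 4 (valence 4) → 0 H
  atom 4: O, bond orders sum to 2 (valence 2) → 0 H
  atom 5: aromatic c, 3 neighbours → 0 H
  atom 6: aromatic c, 2 neighbours → 1 H
  atom 7: aromatic c, 3 neighbours → 0 H
  atom 8: C, bond orders sum to 1 (valence 4) → 3 H
  atom 9: aromatic c, 3 neighbours → 0 H
  atom 10: Br (halogen, monovalent) → 0 H
  atom 11: aromatic c, 3 neighbours → 0 H
  atom 12: aromatic c, 2 neighbours → 1 H
  atom 13: C, bond orders sum to 4 (valence 4) → 0 H
  atom 14: N, bond orders sum to 3 (valence 3) → 0 H
Totals → C:10, H:8, Br:1, N:1, O:2.

C10H8BrNO2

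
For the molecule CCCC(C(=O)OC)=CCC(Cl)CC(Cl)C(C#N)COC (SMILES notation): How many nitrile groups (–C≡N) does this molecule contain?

1

The nitrile motif appears at heavy-atom position 17 in the SMILES.
Other groups present: 1 alkene, 1 ester, 1 ether.
Nitrile count: 1.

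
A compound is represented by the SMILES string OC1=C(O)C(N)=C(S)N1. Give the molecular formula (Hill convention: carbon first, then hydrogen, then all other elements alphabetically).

C4H6N2O2S

Walk through each heavy atom and fill implicit hydrogens from standard valence (C 4, N 3, O 2, S 2, halogen 1):
  atom 1: O, bond orders sum to 1 (valence 2) → 1 H
  atom 2: C, bond orders sum to 4 (valence 4) → 0 H
  atom 3: C, bond orders sum to 4 (valence 4) → 0 H
  atom 4: O, bond orders sum to 1 (valence 2) → 1 H
  atom 5: C, bond orders sum to 4 (valence 4) → 0 H
  atom 6: N, bond orders sum to 1 (valence 3) → 2 H
  atom 7: C, bond orders sum to 4 (valence 4) → 0 H
  atom 8: S, bond orders sum to 1 (valence 2) → 1 H
  atom 9: N, bond orders sum to 2 (valence 3) → 1 H
Totals → C:4, H:6, N:2, O:2, S:1.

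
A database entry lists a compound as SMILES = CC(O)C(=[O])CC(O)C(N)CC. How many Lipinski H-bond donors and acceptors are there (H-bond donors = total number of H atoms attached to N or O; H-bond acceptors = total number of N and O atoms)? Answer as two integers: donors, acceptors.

Donors: find every N or O and count the H atoms it carries.
  atom 3 (O): bond orders sum to 1 → 1 H
  atom 5 (O): bond orders sum to 2 → 0 H
  atom 8 (O): bond orders sum to 1 → 1 H
  atom 10 (N): bond orders sum to 1 → 2 H
Lipinski HBD = 4.
Acceptors: N atoms = 1, O atoms = 3 → HBA = 4.

4, 4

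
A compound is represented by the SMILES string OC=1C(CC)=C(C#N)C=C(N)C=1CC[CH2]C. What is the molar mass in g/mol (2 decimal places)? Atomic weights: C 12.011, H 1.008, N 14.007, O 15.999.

First, the molecular formula is C13H18N2O (counting implicit H from valence).
  C: 13 × 12.011 = 156.143
  H: 18 × 1.008 = 18.144
  N: 2 × 14.007 = 28.014
  O: 1 × 15.999 = 15.999
Sum: 13×12.011 + 18×1.008 + 2×14.007 + 1×15.999 = 218.300 → 218.30 g/mol.

218.30 g/mol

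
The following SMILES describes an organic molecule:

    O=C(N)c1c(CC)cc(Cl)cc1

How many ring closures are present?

1

In SMILES, each pair of matching ring-closure digits denotes one ring-closing bond; the number of such bonds equals the number of independent rings.
Ring-closure bonds here: 1.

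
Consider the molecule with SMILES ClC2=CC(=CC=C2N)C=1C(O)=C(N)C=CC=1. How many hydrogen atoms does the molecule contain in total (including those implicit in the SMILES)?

Walk through each heavy atom and fill implicit hydrogens from standard valence (C 4, N 3, O 2, S 2, halogen 1):
  atom 1: Cl (halogen, monovalent) → 0 H
  atom 2: C, bond orders sum to 4 (valence 4) → 0 H
  atom 3: C, bond orders sum to 3 (valence 4) → 1 H
  atom 4: C, bond orders sum to 4 (valence 4) → 0 H
  atom 5: C, bond orders sum to 3 (valence 4) → 1 H
  atom 6: C, bond orders sum to 3 (valence 4) → 1 H
  atom 7: C, bond orders sum to 4 (valence 4) → 0 H
  atom 8: N, bond orders sum to 1 (valence 3) → 2 H
  atom 9: C, bond orders sum to 4 (valence 4) → 0 H
  atom 10: C, bond orders sum to 4 (valence 4) → 0 H
  atom 11: O, bond orders sum to 1 (valence 2) → 1 H
  atom 12: C, bond orders sum to 4 (valence 4) → 0 H
  atom 13: N, bond orders sum to 1 (valence 3) → 2 H
  atom 14: C, bond orders sum to 3 (valence 4) → 1 H
  atom 15: C, bond orders sum to 3 (valence 4) → 1 H
  atom 16: C, bond orders sum to 3 (valence 4) → 1 H
Total hydrogens: 11.

11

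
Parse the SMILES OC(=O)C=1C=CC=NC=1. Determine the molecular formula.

Walk through each heavy atom and fill implicit hydrogens from standard valence (C 4, N 3, O 2, S 2, halogen 1):
  atom 1: O, bond orders sum to 1 (valence 2) → 1 H
  atom 2: C, bond orders sum to 4 (valence 4) → 0 H
  atom 3: O, bond orders sum to 2 (valence 2) → 0 H
  atom 4: C, bond orders sum to 4 (valence 4) → 0 H
  atom 5: C, bond orders sum to 3 (valence 4) → 1 H
  atom 6: C, bond orders sum to 3 (valence 4) → 1 H
  atom 7: C, bond orders sum to 3 (valence 4) → 1 H
  atom 8: N, bond orders sum to 3 (valence 3) → 0 H
  atom 9: C, bond orders sum to 3 (valence 4) → 1 H
Totals → C:6, H:5, N:1, O:2.
In Hill order: C6H5NO2.

C6H5NO2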